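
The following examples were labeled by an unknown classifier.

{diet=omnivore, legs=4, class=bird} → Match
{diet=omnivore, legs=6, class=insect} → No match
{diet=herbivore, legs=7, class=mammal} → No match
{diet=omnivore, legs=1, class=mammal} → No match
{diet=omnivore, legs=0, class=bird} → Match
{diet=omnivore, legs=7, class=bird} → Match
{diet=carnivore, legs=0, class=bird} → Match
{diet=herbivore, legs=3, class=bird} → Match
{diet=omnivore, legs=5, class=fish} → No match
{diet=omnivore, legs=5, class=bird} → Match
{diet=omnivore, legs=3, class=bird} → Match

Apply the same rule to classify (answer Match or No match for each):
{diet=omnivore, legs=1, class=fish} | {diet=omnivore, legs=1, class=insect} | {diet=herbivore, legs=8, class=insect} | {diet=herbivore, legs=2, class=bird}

One predicate separates the groups cleanly: class is bird.
{diet=omnivore, legs=1, class=fish}: class is fish, does not satisfy this → No match.
{diet=omnivore, legs=1, class=insect}: class is insect, does not satisfy this → No match.
{diet=herbivore, legs=8, class=insect}: class is insect, does not satisfy this → No match.
{diet=herbivore, legs=2, class=bird}: class is bird, checks out → Match.

No match, No match, No match, Match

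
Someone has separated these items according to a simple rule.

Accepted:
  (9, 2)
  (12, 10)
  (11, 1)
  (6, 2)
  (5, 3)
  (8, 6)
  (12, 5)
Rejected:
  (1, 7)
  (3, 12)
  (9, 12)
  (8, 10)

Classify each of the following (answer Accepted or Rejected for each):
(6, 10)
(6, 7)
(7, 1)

Rejected, Rejected, Accepted

All 'Accepted' examples share one property — first > second — and every 'Rejected' example lacks it.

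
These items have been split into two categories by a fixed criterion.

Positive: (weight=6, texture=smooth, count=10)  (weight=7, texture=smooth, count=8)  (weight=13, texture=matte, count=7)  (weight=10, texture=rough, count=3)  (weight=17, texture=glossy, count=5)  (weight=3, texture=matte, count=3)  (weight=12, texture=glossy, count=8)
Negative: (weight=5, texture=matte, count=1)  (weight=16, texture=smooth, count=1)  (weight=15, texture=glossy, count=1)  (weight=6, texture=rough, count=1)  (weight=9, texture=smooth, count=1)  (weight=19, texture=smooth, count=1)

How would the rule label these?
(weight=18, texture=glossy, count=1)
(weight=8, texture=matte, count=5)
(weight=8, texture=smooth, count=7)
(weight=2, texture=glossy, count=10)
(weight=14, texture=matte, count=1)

The rule appears to be: count ≥ 3.
(weight=18, texture=glossy, count=1): count = 1, does not satisfy this → Negative. (weight=8, texture=matte, count=5): count = 5, fits → Positive. (weight=8, texture=smooth, count=7): count = 7, fits → Positive. (weight=2, texture=glossy, count=10): count = 10, fits → Positive. (weight=14, texture=matte, count=1): count = 1, does not satisfy this → Negative.

Negative, Positive, Positive, Positive, Negative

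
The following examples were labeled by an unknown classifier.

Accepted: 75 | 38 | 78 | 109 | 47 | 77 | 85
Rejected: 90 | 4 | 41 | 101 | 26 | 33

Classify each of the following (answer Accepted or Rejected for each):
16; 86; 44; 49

Rejected, Accepted, Rejected, Accepted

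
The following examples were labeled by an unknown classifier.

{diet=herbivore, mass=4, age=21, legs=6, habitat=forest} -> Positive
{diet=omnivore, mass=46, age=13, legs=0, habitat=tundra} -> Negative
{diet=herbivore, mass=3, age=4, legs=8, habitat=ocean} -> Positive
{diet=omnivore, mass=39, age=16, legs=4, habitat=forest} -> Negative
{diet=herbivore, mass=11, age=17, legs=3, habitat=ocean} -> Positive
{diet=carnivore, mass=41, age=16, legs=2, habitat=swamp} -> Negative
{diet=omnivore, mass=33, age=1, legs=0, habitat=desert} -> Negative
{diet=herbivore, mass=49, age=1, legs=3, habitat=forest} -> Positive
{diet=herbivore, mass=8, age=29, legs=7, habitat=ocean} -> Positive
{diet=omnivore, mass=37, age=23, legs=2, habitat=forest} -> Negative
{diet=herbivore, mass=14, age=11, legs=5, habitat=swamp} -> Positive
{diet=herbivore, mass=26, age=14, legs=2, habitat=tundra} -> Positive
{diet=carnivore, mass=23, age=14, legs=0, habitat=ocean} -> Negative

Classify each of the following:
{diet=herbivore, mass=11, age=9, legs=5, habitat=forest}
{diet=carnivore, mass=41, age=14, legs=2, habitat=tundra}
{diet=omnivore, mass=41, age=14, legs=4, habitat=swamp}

Rule: diet is herbivore. This holds for each 'Positive' example and fails for each 'Negative' one.

Positive, Negative, Negative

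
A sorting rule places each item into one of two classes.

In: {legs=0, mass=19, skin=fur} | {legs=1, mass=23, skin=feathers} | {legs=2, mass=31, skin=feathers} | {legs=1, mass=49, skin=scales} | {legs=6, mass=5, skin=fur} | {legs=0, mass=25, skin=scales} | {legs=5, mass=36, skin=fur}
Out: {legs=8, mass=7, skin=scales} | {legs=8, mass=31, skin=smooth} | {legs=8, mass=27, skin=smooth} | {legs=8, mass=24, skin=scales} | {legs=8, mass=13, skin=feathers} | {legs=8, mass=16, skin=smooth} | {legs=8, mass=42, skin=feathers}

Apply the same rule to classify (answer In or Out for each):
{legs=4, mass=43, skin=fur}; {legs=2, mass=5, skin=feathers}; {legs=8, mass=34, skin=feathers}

In, In, Out

The common property of the 'In' items is: legs ≤ 6. No 'Out' item has it.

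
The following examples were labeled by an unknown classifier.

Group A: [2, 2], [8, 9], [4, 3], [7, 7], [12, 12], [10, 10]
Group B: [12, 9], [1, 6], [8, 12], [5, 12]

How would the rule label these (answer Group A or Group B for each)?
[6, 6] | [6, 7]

Group A, Group A

'Group A' ⟺ |first − second| ≤ 1.
[6, 6]: |6−6| = 0, meets the rule → Group A.
[6, 7]: |6−7| = 1, meets the rule → Group A.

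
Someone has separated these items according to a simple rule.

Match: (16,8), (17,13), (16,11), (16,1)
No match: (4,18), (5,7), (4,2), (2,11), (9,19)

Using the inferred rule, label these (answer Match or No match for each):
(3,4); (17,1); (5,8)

The classifier is using: first ≥ 11.

No match, Match, No match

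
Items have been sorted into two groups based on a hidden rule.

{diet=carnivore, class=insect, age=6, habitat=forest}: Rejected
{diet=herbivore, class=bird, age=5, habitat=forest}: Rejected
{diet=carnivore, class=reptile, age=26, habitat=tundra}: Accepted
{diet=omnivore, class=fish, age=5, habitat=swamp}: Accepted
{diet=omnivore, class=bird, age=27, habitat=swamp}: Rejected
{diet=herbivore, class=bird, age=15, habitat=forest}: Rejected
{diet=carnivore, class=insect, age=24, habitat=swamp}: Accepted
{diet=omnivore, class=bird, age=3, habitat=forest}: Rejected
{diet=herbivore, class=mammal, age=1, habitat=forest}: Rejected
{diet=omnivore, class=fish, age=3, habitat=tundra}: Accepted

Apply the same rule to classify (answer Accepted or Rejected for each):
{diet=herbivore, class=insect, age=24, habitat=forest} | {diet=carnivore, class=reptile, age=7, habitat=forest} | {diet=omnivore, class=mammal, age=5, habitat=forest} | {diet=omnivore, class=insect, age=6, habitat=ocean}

Rejected, Rejected, Rejected, Accepted

All 'Accepted' examples share one property — habitat is not forest AND age ≤ 26 — and every 'Rejected' example lacks it.
{diet=herbivore, class=insect, age=24, habitat=forest}: habitat is forest, age = 24 — doesn't match, so Rejected.
{diet=carnivore, class=reptile, age=7, habitat=forest}: habitat is forest, age = 7 — doesn't match, so Rejected.
{diet=omnivore, class=mammal, age=5, habitat=forest}: habitat is forest, age = 5 — doesn't match, so Rejected.
{diet=omnivore, class=insect, age=6, habitat=ocean}: habitat is ocean, age = 6 — passes, so Accepted.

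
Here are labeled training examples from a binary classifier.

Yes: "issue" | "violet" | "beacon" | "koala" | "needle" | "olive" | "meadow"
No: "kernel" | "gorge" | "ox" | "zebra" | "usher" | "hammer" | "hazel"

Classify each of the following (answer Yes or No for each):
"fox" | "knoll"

Rule: has ≥ 3 vowels. This holds for each 'Yes' example and fails for each 'No' one.

No, No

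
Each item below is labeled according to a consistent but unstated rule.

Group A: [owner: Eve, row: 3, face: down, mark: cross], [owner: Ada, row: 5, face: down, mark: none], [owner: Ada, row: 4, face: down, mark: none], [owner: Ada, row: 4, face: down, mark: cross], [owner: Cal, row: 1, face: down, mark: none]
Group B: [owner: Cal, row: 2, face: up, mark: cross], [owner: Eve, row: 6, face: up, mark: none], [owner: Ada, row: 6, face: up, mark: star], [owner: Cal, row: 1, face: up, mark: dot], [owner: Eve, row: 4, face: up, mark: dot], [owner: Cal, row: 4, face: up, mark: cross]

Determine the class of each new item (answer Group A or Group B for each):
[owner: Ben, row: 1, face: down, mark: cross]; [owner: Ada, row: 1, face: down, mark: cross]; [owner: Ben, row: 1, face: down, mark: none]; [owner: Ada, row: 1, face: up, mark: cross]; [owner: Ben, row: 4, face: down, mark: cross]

Group A, Group A, Group A, Group B, Group A

One predicate separates the groups cleanly: face is down.
[owner: Ben, row: 1, face: down, mark: cross] — face is down, hence Group A. [owner: Ada, row: 1, face: down, mark: cross] — face is down, hence Group A. [owner: Ben, row: 1, face: down, mark: none] — face is down, hence Group A. [owner: Ada, row: 1, face: up, mark: cross] — face is up, hence Group B. [owner: Ben, row: 4, face: down, mark: cross] — face is down, hence Group A.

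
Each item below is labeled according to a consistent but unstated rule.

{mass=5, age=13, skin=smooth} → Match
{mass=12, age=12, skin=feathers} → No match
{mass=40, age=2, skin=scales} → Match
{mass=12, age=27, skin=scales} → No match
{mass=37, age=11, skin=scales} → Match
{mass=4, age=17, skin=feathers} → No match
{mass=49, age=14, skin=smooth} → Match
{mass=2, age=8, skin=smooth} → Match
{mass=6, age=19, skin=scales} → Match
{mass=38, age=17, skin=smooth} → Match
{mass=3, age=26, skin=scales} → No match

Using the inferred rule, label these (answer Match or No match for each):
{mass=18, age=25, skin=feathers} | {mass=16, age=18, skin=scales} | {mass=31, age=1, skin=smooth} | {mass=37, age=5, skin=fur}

No match, Match, Match, Match

The distinguishing property — skin is not feathers AND age ≤ 19 — holds for all the 'Match' cases and none of the 'No match' cases.
{mass=18, age=25, skin=feathers} — skin is feathers, age = 25, hence No match. {mass=16, age=18, skin=scales} — skin is scales, age = 18, hence Match. {mass=31, age=1, skin=smooth} — skin is smooth, age = 1, hence Match. {mass=37, age=5, skin=fur} — skin is fur, age = 5, hence Match.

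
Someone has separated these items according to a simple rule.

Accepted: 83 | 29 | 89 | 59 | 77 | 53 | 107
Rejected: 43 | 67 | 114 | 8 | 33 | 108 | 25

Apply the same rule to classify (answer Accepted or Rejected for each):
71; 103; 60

The rule appears to be: ≡ 5 (mod 6).
71: 71 mod 6 = 5 — has this property, so Accepted.
103: 103 mod 6 = 1 — fails this test, so Rejected.
60: 60 mod 6 = 0 — fails this test, so Rejected.

Accepted, Rejected, Rejected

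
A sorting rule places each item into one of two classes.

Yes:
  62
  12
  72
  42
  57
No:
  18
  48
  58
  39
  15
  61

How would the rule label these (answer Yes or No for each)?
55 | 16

No, No

Comparing the two groups points to one rule — ≡ 2 (mod 5).
55: 55 mod 5 = 0, fails this test → No. 16: 16 mod 5 = 1, fails this test → No.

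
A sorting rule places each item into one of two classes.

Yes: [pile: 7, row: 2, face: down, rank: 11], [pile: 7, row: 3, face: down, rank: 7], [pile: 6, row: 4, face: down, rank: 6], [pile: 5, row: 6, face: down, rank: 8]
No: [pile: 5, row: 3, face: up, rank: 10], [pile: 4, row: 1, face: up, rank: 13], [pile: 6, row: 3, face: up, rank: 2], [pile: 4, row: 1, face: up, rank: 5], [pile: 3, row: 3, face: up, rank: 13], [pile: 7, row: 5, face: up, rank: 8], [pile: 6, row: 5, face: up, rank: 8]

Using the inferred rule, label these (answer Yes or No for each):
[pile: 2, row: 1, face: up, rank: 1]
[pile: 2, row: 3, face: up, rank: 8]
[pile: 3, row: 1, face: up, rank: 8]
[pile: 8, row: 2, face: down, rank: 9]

No, No, No, Yes

'Yes' ⟺ face is down.
[pile: 2, row: 1, face: up, rank: 1]: face is up, does not fit → No. [pile: 2, row: 3, face: up, rank: 8]: face is up, does not fit → No. [pile: 3, row: 1, face: up, rank: 8]: face is up, does not fit → No. [pile: 8, row: 2, face: down, rank: 9]: face is down, meets the rule → Yes.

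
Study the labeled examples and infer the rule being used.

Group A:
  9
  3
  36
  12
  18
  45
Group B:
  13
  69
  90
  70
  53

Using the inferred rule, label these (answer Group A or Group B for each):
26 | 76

The classifier is using: multiple of 3 AND at most 45.
26 → 26 = 3·8 + 2, 26 ≤ 45 → Group B.
76 → 76 = 3·25 + 1, 76 > 45 → Group B.

Group B, Group B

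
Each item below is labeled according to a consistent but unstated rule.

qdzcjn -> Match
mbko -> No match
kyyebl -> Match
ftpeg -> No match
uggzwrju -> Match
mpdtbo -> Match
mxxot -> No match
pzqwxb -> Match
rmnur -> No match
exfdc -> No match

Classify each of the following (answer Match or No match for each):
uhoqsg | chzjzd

Match, Match

A rule that fits every label: length ≥ 6 — true of each 'Match' example, false of each 'No match' one.
Match: uhoqsg, since length 6.
Match: chzjzd, since length 6.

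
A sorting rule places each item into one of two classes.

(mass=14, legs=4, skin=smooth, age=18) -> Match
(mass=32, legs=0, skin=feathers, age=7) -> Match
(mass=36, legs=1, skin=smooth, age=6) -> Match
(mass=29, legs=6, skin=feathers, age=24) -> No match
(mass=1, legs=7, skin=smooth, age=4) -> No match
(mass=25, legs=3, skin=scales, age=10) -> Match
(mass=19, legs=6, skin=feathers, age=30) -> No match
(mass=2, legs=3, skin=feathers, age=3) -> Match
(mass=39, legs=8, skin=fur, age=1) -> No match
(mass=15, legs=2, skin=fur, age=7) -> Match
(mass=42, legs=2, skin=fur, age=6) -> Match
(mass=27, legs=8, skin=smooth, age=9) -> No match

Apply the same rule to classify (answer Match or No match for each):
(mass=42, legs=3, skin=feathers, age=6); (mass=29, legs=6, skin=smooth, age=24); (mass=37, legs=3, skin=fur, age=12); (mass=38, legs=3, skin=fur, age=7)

Match, No match, Match, Match

The simplest hypothesis consistent with all the labels is: legs ≤ 4.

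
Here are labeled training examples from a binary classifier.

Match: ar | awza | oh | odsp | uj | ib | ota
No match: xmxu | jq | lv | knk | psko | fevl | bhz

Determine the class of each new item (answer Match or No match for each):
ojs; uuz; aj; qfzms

One predicate separates the groups cleanly: starts with a vowel.

Match, Match, Match, No match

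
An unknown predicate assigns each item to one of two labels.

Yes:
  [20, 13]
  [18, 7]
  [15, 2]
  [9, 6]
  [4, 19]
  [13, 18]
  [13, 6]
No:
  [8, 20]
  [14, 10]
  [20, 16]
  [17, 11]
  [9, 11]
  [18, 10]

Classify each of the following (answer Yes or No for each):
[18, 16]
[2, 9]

The distinguishing property — sum is odd — holds for all the 'Yes' cases and none of the 'No' cases.
[18, 16] → 18+16 = 34 → No.
[2, 9] → 2+9 = 11 → Yes.

No, Yes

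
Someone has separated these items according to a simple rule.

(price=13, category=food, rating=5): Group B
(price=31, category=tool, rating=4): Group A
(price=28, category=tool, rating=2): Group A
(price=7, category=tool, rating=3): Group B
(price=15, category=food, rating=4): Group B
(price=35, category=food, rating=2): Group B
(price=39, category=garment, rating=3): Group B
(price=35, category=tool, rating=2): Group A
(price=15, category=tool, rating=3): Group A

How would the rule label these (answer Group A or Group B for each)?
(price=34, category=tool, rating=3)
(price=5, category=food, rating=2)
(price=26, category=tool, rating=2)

The simplest hypothesis consistent with all the labels is: category is tool AND price ≥ 13.
(price=34, category=tool, rating=3) → category is tool, price = 34 → Group A.
(price=5, category=food, rating=2) → category is food, price = 5 → Group B.
(price=26, category=tool, rating=2) → category is tool, price = 26 → Group A.

Group A, Group B, Group A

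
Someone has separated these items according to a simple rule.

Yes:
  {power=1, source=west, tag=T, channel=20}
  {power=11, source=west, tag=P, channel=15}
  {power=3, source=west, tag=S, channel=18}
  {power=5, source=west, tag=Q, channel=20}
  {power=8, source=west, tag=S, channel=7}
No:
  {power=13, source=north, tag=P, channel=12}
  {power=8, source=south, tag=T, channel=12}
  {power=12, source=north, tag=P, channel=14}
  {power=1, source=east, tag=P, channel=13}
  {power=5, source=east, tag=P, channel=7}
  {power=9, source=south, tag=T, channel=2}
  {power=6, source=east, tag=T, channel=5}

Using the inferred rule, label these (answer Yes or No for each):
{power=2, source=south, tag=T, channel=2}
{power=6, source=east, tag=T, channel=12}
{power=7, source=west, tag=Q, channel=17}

Comparing the two groups points to one rule — source is west.

No, No, Yes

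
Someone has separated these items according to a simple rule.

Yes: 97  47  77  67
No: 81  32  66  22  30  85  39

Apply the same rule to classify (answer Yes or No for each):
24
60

A rule that fits every label: ends in digit 7 — true of each 'Yes' example, false of each 'No' one.
No: 24, since last digit 4. No: 60, since last digit 0.

No, No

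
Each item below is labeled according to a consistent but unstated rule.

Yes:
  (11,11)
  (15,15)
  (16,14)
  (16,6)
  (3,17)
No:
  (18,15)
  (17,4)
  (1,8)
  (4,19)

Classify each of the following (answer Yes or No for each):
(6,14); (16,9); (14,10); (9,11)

Rule: sum is even. This holds for each 'Yes' example and fails for each 'No' one.
(6,14) → 6+14 = 20 → Yes.
(16,9) → 16+9 = 25 → No.
(14,10) → 14+10 = 24 → Yes.
(9,11) → 9+11 = 20 → Yes.

Yes, No, Yes, Yes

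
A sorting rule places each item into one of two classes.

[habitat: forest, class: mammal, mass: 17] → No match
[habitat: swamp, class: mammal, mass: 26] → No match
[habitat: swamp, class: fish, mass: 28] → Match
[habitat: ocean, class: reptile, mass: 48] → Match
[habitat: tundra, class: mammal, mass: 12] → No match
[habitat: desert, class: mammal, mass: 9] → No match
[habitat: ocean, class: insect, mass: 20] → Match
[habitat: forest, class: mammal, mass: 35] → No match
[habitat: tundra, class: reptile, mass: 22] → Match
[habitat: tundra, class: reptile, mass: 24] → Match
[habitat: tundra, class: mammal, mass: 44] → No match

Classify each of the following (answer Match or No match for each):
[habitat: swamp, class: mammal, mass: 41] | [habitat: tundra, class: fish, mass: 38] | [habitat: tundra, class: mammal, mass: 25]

The rule appears to be: class is not mammal.
No match: [habitat: swamp, class: mammal, mass: 41], since class is mammal.
Match: [habitat: tundra, class: fish, mass: 38], since class is fish.
No match: [habitat: tundra, class: mammal, mass: 25], since class is mammal.

No match, Match, No match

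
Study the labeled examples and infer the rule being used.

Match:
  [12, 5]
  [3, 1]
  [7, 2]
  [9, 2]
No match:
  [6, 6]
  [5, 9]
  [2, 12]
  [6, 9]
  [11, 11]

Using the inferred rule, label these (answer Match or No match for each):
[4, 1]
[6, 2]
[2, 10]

Match, Match, No match

The distinguishing property — first > second — holds for all the 'Match' cases and none of the 'No match' cases.
[4, 1]: 4 > 1, has this property → Match.
[6, 2]: 6 > 2, has this property → Match.
[2, 10]: 2 < 10, fails this test → No match.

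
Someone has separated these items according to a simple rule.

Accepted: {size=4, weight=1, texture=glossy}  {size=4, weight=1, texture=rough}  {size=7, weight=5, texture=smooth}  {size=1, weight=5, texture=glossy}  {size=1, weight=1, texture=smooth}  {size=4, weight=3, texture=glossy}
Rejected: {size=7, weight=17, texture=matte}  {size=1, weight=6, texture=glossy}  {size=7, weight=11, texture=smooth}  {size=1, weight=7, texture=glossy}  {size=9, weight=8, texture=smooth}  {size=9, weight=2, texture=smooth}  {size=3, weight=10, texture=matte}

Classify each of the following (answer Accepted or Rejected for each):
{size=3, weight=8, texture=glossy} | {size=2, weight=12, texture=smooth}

Rejected, Rejected

One predicate separates the groups cleanly: size ≤ 7 AND weight ≤ 5.
{size=3, weight=8, texture=glossy} — size = 3, weight = 8, hence Rejected. {size=2, weight=12, texture=smooth} — size = 2, weight = 12, hence Rejected.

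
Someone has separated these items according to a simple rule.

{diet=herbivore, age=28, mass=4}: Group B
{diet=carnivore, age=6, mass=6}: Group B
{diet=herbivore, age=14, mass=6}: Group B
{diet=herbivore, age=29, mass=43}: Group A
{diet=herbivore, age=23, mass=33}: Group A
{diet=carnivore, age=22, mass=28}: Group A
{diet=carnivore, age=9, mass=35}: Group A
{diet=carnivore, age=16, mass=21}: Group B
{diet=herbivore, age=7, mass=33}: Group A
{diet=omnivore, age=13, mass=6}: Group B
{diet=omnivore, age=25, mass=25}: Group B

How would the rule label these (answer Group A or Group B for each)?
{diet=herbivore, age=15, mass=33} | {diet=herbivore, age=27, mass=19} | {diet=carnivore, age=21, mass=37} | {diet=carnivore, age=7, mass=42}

The pattern is that an item is 'Group A' exactly when: mass ≥ 28.
Group A: {diet=herbivore, age=15, mass=33}, since mass = 33.
Group B: {diet=herbivore, age=27, mass=19}, since mass = 19.
Group A: {diet=carnivore, age=21, mass=37}, since mass = 37.
Group A: {diet=carnivore, age=7, mass=42}, since mass = 42.

Group A, Group B, Group A, Group A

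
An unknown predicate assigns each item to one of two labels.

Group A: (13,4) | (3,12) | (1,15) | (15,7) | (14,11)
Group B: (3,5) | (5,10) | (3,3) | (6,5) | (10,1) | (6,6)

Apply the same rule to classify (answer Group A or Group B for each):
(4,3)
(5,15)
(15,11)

Group B, Group A, Group A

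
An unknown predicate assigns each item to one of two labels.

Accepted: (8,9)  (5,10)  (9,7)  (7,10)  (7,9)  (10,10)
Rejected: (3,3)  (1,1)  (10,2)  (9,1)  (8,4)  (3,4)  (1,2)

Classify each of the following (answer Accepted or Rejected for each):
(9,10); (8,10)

Accepted, Accepted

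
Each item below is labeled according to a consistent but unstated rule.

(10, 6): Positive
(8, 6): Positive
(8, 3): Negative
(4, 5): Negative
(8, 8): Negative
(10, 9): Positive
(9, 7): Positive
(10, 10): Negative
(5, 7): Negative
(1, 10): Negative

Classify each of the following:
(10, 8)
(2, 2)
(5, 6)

The distinguishing property — first > second AND sum ≥ 12 — holds for all the 'Positive' cases and none of the 'Negative' cases.
(10, 8) → 10 > 8, 10+8 = 18 → Positive.
(2, 2) → 2 = 2, 2+2 = 4 → Negative.
(5, 6) → 5 < 6, 5+6 = 11 → Negative.

Positive, Negative, Negative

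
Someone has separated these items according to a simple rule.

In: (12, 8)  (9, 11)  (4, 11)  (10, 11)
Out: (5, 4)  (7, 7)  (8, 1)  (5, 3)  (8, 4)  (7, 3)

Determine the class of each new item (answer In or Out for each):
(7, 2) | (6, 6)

Out, Out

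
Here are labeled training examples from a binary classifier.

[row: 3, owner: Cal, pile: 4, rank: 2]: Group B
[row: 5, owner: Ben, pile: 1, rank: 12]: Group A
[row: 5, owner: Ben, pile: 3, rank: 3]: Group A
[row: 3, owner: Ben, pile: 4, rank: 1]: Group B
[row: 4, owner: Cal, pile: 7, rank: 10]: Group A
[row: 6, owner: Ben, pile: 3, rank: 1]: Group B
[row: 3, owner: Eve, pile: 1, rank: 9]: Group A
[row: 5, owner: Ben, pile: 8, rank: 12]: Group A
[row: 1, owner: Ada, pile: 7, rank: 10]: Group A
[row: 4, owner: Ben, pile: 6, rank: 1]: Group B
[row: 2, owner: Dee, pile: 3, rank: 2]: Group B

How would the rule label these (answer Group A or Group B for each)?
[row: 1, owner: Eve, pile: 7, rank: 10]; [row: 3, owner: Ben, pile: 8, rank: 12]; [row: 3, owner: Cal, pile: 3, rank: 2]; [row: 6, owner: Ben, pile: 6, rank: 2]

Group A, Group A, Group B, Group B

The pattern is that an item is 'Group A' exactly when: rank ≥ 3.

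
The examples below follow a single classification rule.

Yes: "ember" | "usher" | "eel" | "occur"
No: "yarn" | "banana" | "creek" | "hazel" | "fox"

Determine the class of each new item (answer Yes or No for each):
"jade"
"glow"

No, No

'Yes' ⟺ starts with a vowel.
"jade" → starts with 'j' → No.
"glow" → starts with 'g' → No.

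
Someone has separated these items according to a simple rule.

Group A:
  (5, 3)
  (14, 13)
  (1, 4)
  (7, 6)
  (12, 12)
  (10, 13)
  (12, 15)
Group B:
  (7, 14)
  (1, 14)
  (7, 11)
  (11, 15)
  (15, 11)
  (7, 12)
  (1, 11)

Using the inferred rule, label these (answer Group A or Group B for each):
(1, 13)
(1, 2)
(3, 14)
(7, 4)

Rule: |first − second| ≤ 3. This holds for each 'Group A' example and fails for each 'Group B' one.
(1, 13) — |1−13| = 12, hence Group B. (1, 2) — |1−2| = 1, hence Group A. (3, 14) — |3−14| = 11, hence Group B. (7, 4) — |7−4| = 3, hence Group A.

Group B, Group A, Group B, Group A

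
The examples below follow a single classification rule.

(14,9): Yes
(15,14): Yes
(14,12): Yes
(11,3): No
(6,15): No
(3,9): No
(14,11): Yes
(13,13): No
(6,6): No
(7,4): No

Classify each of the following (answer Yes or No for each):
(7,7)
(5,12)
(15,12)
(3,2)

No, No, Yes, No

A rule that fits every label: first ≥ 14 — true of each 'Yes' example, false of each 'No' one.
No: (7,7), since first 7.
No: (5,12), since first 5.
Yes: (15,12), since first 15.
No: (3,2), since first 3.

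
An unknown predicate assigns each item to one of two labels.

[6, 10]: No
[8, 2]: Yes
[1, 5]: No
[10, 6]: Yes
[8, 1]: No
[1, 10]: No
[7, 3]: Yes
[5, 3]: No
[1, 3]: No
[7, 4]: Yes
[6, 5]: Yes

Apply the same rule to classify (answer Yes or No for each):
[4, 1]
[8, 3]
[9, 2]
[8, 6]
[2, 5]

No, Yes, Yes, Yes, No

The distinguishing property — first > second AND sum ≥ 10 — holds for all the 'Yes' cases and none of the 'No' cases.
[4, 1] → 4 > 1, 4+1 = 5 → No. [8, 3] → 8 > 3, 8+3 = 11 → Yes. [9, 2] → 9 > 2, 9+2 = 11 → Yes. [8, 6] → 8 > 6, 8+6 = 14 → Yes. [2, 5] → 2 < 5, 2+5 = 7 → No.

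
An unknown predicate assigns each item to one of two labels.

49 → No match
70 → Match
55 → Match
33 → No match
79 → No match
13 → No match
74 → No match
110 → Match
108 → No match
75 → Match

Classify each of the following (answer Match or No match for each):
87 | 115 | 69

No match, Match, No match

'Match' ⟺ multiple of 5.
87: 87 = 5·17 + 2, fails this test → No match.
115: 115 = 5·23, satisfies this → Match.
69: 69 = 5·13 + 4, fails this test → No match.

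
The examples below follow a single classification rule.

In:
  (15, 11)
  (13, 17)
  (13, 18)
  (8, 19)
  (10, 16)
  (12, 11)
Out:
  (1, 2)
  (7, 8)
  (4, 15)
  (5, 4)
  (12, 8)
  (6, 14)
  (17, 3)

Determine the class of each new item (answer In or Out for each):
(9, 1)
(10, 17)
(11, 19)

Out, In, In

Rule: sum ≥ 23. This holds for each 'In' example and fails for each 'Out' one.
(9, 1): 9+1 = 10, doesn't qualify → Out. (10, 17): 10+17 = 27, passes → In. (11, 19): 11+19 = 30, passes → In.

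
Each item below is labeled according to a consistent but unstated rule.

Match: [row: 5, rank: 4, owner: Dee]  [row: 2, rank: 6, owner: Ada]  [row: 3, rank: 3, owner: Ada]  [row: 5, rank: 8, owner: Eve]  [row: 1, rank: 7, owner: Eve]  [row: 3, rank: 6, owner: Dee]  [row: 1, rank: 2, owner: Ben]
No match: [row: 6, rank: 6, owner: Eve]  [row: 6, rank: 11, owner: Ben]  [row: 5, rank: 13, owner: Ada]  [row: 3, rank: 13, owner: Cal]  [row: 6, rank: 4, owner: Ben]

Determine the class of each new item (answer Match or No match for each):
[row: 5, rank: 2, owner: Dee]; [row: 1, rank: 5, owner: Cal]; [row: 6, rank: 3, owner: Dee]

All 'Match' examples share one property — row ≤ 5 AND rank ≤ 8 — and every 'No match' example lacks it.

Match, Match, No match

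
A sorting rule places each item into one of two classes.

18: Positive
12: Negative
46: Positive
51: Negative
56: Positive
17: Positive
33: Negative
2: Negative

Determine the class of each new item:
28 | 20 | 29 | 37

Positive, Negative, Positive, Positive

The classifier is using: digit sum ≥ 7.
28: digit sum 2+8 = 10, meets the rule → Positive. 20: digit sum 2+0 = 2, fails this test → Negative. 29: digit sum 2+9 = 11, meets the rule → Positive. 37: digit sum 3+7 = 10, meets the rule → Positive.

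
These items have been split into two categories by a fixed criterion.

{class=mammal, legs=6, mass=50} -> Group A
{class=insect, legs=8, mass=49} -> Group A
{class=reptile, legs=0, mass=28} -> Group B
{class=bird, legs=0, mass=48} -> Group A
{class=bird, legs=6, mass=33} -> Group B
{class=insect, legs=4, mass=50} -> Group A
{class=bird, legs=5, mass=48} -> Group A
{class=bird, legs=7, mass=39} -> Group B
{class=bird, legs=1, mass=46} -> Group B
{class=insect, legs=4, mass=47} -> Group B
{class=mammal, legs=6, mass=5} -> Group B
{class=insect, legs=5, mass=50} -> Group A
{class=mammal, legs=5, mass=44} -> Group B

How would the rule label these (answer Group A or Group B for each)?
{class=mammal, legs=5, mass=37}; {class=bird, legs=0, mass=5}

Group B, Group B

The classifier is using: mass ≥ 48.
{class=mammal, legs=5, mass=37}: Group B (mass = 37).
{class=bird, legs=0, mass=5}: Group B (mass = 5).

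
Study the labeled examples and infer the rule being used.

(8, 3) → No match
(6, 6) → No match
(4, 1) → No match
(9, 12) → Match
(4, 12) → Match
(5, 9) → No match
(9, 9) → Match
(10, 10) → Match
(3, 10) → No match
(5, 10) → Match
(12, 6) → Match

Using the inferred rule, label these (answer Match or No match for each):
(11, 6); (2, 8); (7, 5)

Match, No match, No match

The classifier is using: sum ≥ 15.
Match: (11, 6), since 11+6 = 17. No match: (2, 8), since 2+8 = 10. No match: (7, 5), since 7+5 = 12.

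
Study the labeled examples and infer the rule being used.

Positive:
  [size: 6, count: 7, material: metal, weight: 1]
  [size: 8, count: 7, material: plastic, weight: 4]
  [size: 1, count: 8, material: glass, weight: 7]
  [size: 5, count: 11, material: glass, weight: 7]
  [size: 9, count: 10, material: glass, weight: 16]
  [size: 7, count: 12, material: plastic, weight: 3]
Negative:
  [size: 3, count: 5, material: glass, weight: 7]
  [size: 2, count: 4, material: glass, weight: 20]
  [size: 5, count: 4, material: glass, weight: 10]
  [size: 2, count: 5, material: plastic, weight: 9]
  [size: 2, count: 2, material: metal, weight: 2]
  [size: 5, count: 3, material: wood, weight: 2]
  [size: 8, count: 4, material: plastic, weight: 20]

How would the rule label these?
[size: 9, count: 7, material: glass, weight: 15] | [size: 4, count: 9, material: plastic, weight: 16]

Positive, Positive

All 'Positive' examples share one property — count ≥ 7 — and every 'Negative' example lacks it.
[size: 9, count: 7, material: glass, weight: 15]: Positive (count = 7).
[size: 4, count: 9, material: plastic, weight: 16]: Positive (count = 9).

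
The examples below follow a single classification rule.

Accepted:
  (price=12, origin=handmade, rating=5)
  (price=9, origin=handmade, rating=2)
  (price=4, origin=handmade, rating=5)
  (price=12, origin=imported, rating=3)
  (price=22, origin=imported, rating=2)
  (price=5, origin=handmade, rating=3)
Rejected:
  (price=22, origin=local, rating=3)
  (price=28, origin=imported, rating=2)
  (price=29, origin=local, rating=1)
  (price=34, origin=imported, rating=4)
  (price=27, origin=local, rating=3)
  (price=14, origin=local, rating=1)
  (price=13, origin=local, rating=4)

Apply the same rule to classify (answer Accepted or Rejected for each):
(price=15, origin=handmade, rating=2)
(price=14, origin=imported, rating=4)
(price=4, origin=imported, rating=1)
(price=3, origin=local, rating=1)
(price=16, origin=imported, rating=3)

Accepted, Accepted, Accepted, Rejected, Accepted

All 'Accepted' examples share one property — origin is not local AND price ≤ 22 — and every 'Rejected' example lacks it.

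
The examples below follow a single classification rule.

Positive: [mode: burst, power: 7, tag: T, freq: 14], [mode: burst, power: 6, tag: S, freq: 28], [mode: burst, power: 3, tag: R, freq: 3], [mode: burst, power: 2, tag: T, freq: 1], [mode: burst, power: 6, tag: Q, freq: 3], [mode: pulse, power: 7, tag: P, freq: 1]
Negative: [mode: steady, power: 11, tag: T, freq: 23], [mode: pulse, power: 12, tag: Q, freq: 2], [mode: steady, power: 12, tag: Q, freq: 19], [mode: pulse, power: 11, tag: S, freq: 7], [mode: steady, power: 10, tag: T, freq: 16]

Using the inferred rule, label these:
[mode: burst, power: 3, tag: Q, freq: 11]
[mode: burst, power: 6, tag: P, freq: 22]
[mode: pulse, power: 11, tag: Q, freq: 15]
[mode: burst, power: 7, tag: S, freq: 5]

Positive, Positive, Negative, Positive

The simplest hypothesis consistent with all the labels is: power ≤ 7.
[mode: burst, power: 3, tag: Q, freq: 11] → power = 3 → Positive. [mode: burst, power: 6, tag: P, freq: 22] → power = 6 → Positive. [mode: pulse, power: 11, tag: Q, freq: 15] → power = 11 → Negative. [mode: burst, power: 7, tag: S, freq: 5] → power = 7 → Positive.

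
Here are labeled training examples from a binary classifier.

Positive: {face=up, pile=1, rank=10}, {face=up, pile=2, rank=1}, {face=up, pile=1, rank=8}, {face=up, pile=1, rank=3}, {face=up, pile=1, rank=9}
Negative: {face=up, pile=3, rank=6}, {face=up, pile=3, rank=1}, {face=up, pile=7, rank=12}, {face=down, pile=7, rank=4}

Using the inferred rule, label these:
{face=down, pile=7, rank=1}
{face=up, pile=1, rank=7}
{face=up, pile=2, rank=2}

Negative, Positive, Positive

The classifier is using: pile ≤ 2.
Negative: {face=down, pile=7, rank=1}, since pile = 7.
Positive: {face=up, pile=1, rank=7}, since pile = 1.
Positive: {face=up, pile=2, rank=2}, since pile = 2.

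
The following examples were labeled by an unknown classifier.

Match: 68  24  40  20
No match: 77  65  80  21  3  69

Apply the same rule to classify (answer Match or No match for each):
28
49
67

Match, No match, No match

Every 'Match' example satisfies: even AND at most 68. None of the 'No match' examples do.
28: 28 is even, 28 ≤ 68, passes → Match.
49: 49 is odd, 49 ≤ 68, does not pass → No match.
67: 67 is odd, 67 ≤ 68, does not pass → No match.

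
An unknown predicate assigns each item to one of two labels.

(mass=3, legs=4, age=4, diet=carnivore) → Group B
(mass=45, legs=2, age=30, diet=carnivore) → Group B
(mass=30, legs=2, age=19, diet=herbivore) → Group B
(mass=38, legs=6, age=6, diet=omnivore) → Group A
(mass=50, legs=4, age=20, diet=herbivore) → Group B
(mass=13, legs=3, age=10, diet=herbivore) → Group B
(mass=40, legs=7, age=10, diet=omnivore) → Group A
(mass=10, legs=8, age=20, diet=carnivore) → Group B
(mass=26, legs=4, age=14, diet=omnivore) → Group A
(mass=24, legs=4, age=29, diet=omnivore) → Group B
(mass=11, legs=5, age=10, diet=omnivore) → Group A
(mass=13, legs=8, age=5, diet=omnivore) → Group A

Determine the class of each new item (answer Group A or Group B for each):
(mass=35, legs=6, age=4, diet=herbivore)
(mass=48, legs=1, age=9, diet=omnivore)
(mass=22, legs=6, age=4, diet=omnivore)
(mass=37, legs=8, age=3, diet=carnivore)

Group B, Group A, Group A, Group B

The simplest hypothesis consistent with all the labels is: diet is omnivore AND age ≤ 14.
Group B: (mass=35, legs=6, age=4, diet=herbivore), since diet is herbivore, age = 4.
Group A: (mass=48, legs=1, age=9, diet=omnivore), since diet is omnivore, age = 9.
Group A: (mass=22, legs=6, age=4, diet=omnivore), since diet is omnivore, age = 4.
Group B: (mass=37, legs=8, age=3, diet=carnivore), since diet is carnivore, age = 3.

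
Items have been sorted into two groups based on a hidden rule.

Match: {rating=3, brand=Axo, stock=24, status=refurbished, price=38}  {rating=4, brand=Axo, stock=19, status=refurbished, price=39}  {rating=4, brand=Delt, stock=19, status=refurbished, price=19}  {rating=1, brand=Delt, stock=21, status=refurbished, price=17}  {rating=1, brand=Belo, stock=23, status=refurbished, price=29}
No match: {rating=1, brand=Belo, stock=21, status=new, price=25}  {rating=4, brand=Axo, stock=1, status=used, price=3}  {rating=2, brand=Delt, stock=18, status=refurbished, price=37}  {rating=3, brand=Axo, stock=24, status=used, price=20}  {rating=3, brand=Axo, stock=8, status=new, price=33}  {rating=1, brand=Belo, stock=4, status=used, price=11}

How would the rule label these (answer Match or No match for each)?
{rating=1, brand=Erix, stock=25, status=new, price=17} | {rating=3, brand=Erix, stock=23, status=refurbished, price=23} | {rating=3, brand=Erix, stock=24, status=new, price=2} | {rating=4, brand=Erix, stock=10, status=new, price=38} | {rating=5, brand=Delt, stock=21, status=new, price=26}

The classifier is using: status is refurbished AND stock ≥ 19.

No match, Match, No match, No match, No match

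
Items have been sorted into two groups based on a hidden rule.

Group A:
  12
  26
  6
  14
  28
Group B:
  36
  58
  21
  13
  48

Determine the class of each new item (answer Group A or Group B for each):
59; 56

Group B, Group B

The rule appears to be: even AND at most 28.
59: 59 is odd, 59 > 28 — lacks this property, so Group B. 56: 56 is even, 56 > 28 — lacks this property, so Group B.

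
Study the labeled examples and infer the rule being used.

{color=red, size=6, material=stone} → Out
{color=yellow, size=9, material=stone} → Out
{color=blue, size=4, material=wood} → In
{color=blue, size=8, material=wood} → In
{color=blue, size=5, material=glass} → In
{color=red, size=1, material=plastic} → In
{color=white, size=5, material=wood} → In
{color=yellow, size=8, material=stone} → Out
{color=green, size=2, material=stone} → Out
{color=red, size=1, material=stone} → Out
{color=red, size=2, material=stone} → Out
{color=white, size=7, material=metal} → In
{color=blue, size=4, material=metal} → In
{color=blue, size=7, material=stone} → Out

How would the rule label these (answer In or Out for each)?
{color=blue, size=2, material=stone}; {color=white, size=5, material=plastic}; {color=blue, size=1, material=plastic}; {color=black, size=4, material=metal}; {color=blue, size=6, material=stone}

Out, In, In, In, Out

The common property of the 'In' items is: material is not stone. No 'Out' item has it.
{color=blue, size=2, material=stone}: material is stone, doesn't match → Out. {color=white, size=5, material=plastic}: material is plastic, has this property → In. {color=blue, size=1, material=plastic}: material is plastic, has this property → In. {color=black, size=4, material=metal}: material is metal, has this property → In. {color=blue, size=6, material=stone}: material is stone, doesn't match → Out.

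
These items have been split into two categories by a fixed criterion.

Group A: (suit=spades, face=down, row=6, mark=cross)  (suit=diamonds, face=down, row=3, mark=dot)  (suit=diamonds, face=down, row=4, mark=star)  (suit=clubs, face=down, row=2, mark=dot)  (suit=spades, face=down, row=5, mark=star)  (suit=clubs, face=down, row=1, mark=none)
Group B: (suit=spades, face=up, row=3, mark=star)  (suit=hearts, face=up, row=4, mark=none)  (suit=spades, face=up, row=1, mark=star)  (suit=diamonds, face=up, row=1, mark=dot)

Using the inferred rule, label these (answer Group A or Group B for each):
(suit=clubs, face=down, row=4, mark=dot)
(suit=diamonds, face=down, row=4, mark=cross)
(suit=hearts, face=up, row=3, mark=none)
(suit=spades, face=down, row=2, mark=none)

Group A, Group A, Group B, Group A

'Group A' ⟺ face is down.
(suit=clubs, face=down, row=4, mark=dot) → face is down → Group A. (suit=diamonds, face=down, row=4, mark=cross) → face is down → Group A. (suit=hearts, face=up, row=3, mark=none) → face is up → Group B. (suit=spades, face=down, row=2, mark=none) → face is down → Group A.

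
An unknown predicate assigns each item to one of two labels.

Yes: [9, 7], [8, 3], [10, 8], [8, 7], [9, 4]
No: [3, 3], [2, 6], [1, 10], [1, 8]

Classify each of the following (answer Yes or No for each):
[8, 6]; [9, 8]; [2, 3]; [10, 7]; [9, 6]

Yes, Yes, No, Yes, Yes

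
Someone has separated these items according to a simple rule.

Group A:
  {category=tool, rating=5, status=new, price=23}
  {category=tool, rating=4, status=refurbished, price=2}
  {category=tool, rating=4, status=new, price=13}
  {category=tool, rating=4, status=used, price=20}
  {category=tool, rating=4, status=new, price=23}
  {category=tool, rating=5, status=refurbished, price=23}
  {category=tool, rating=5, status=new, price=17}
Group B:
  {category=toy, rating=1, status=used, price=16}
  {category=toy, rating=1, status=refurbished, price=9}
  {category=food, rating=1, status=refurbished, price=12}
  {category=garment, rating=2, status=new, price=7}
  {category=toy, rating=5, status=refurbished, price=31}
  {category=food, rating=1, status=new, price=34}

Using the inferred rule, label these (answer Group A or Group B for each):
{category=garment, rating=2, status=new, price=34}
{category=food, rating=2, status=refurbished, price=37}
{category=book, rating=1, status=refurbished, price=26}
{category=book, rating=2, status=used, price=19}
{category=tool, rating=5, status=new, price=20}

Group B, Group B, Group B, Group B, Group A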